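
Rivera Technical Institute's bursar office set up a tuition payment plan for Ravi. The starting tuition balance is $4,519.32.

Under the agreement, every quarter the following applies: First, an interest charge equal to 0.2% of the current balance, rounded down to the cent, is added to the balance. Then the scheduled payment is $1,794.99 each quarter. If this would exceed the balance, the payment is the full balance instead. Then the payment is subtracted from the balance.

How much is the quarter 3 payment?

$945.71

# | Opening | Interest | Payment | End bal
1 | $4,519.32 | $9.03 | $1,794.99 | $2,733.36
2 | $2,733.36 | $5.46 | $1,794.99 | $943.83
3 | $943.83 | $1.88 | $945.71 | $0.00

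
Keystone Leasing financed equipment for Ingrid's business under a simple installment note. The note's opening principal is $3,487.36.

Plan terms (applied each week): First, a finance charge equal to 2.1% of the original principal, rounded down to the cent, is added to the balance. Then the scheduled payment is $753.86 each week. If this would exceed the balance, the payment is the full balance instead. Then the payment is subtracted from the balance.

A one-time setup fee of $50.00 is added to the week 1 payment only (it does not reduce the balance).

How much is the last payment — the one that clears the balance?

$157.44

Week 1: opening $3,487.36; interest $73.23 → $3,560.59; payment $753.86 (+ $50.00 fee); balance $2,806.73
Week 2: opening $2,806.73; interest $73.23 → $2,879.96; payment $753.86; balance $2,126.10
Week 3: opening $2,126.10; interest $73.23 → $2,199.33; payment $753.86; balance $1,445.47
Week 4: opening $1,445.47; interest $73.23 → $1,518.70; payment $753.86; balance $764.84
Week 5: opening $764.84; interest $73.23 → $838.07; payment $753.86; balance $84.21
Week 6: opening $84.21; interest $73.23 → $157.44; payment $157.44; balance $0.00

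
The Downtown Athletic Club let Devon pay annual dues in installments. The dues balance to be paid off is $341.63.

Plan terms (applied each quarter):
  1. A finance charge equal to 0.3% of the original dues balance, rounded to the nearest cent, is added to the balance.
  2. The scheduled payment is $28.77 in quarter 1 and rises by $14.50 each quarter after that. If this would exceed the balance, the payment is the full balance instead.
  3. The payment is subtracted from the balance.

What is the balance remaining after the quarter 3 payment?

Quarter 1: opening $341.63; interest $1.02 → $342.65; payment $28.77; balance $313.88
Quarter 2: opening $313.88; interest $1.02 → $314.90; payment $43.27; balance $271.63
Quarter 3: opening $271.63; interest $1.02 → $272.65; payment $57.77; balance $214.88

$214.88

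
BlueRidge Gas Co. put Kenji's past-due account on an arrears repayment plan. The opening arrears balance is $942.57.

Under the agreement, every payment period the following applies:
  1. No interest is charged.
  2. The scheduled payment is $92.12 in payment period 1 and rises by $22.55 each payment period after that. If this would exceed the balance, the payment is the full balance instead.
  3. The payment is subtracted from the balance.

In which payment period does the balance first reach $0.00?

Payment period 1: $942.57 − $92.12 → $850.45
Payment period 2: $850.45 − $114.67 → $735.78
Payment period 3: $735.78 − $137.22 → $598.56
Payment period 4: $598.56 − $159.77 → $438.79
Payment period 5: $438.79 − $182.32 → $256.47
Payment period 6: $256.47 − $204.87 → $51.60
Payment period 7: $51.60 − $51.60 → $0.00
Balance reaches $0.00 in payment period 7.

7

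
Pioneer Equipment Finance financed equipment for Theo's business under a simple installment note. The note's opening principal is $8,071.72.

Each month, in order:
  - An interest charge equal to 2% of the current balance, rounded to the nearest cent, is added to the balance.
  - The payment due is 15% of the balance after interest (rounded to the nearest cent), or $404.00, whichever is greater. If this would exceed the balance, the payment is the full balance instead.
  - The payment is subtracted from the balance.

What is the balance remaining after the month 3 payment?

$5,260.45

# | Opening | Interest | Payment | End bal
1 | $8,071.72 | $161.43 | $1,234.97 | $6,998.18
2 | $6,998.18 | $139.96 | $1,070.72 | $6,067.42
3 | $6,067.42 | $121.35 | $928.32 | $5,260.45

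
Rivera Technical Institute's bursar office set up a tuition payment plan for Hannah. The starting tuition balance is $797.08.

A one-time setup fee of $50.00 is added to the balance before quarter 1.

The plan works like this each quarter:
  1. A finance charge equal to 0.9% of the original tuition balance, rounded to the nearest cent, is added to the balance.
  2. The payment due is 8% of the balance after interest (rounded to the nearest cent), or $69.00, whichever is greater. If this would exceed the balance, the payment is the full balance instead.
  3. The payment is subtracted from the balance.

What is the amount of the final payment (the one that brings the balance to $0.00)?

$50.46

Quarter 1: $847.08 +$7.17 interest = $854.25; pay $69.00 → $785.25
Quarter 2: $785.25 +$7.17 interest = $792.42; pay $69.00 → $723.42
Quarter 3: $723.42 +$7.17 interest = $730.59; pay $69.00 → $661.59
Quarter 4: $661.59 +$7.17 interest = $668.76; pay $69.00 → $599.76
Quarter 5: $599.76 +$7.17 interest = $606.93; pay $69.00 → $537.93
Quarter 6: $537.93 +$7.17 interest = $545.10; pay $69.00 → $476.10
Quarter 7: $476.10 +$7.17 interest = $483.27; pay $69.00 → $414.27
Quarter 8: $414.27 +$7.17 interest = $421.44; pay $69.00 → $352.44
Quarter 9: $352.44 +$7.17 interest = $359.61; pay $69.00 → $290.61
Quarter 10: $290.61 +$7.17 interest = $297.78; pay $69.00 → $228.78
Quarter 11: $228.78 +$7.17 interest = $235.95; pay $69.00 → $166.95
Quarter 12: $166.95 +$7.17 interest = $174.12; pay $69.00 → $105.12
Quarter 13: $105.12 +$7.17 interest = $112.29; pay $69.00 → $43.29
Quarter 14: $43.29 +$7.17 interest = $50.46; pay $50.46 → $0.00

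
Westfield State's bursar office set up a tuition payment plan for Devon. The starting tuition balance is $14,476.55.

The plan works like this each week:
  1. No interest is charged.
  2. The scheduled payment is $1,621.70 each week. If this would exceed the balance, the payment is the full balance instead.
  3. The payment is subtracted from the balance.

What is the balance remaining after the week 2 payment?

Week 1: $14,476.55 − $1,621.70 → $12,854.85
Week 2: $12,854.85 − $1,621.70 → $11,233.15

$11,233.15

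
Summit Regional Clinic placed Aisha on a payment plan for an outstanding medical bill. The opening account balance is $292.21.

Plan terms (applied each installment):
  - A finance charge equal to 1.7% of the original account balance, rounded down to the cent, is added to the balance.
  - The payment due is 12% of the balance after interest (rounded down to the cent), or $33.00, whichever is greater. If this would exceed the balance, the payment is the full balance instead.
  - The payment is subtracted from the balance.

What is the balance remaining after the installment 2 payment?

$233.47

Installment 1: $292.21 +$4.96 interest = $297.17; pay $35.66 → $261.51
Installment 2: $261.51 +$4.96 interest = $266.47; pay $33.00 → $233.47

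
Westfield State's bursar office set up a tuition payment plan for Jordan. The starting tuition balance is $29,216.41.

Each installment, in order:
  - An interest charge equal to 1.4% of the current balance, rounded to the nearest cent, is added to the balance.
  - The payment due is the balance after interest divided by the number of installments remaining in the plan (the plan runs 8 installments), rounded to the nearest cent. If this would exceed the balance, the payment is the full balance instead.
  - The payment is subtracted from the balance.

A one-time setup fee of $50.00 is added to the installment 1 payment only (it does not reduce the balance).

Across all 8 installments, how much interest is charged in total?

$1,902.03

# | Opening | Interest | Payment | Fee | End bal
1 | $29,216.41 | $409.03 | $3,703.18 | $50.00 | $25,922.26
2 | $25,922.26 | $362.91 | $3,755.02 | — | $22,530.15
3 | $22,530.15 | $315.42 | $3,807.60 | — | $19,037.97
4 | $19,037.97 | $266.53 | $3,860.90 | — | $15,443.60
5 | $15,443.60 | $216.21 | $3,914.95 | — | $11,744.86
6 | $11,744.86 | $164.43 | $3,969.76 | — | $7,939.53
7 | $7,939.53 | $111.15 | $4,025.34 | — | $4,025.34
8 | $4,025.34 | $56.35 | $4,081.69 | — | $0.00
Total interest: $409.03 + $362.91 + $315.42 + $266.53 + $216.21 + $164.43 + $111.15 + $56.35 = $1,902.03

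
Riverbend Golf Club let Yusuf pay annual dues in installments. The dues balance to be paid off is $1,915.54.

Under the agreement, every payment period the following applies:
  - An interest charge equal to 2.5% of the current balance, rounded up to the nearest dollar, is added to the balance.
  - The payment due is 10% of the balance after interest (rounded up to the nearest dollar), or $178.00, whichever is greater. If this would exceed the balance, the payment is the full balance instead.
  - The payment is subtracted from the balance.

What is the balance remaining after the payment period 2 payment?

Payment period 1: opening $1,915.54; interest $48.00 → $1,963.54; payment $197.00; balance $1,766.54
Payment period 2: opening $1,766.54; interest $45.00 → $1,811.54; payment $182.00; balance $1,629.54

$1,629.54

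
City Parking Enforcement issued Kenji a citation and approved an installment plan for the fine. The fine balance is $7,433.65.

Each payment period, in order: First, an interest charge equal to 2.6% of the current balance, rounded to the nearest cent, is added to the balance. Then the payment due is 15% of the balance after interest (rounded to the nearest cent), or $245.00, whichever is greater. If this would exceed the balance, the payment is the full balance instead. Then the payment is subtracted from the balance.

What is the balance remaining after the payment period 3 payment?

$4,930.61

# | Opening | Interest | Payment | End bal
1 | $7,433.65 | $193.27 | $1,144.04 | $6,482.88
2 | $6,482.88 | $168.55 | $997.71 | $5,653.72
3 | $5,653.72 | $147.00 | $870.11 | $4,930.61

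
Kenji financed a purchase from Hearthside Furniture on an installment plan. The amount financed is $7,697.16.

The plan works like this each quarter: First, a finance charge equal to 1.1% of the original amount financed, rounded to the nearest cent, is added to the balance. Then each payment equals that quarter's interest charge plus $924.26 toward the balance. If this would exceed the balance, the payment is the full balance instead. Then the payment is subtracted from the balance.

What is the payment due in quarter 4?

$1,008.93

# | Opening | Interest | Payment | End bal
1 | $7,697.16 | $84.67 | $1,008.93 | $6,772.90
2 | $6,772.90 | $84.67 | $1,008.93 | $5,848.64
3 | $5,848.64 | $84.67 | $1,008.93 | $4,924.38
4 | $4,924.38 | $84.67 | $1,008.93 | $4,000.12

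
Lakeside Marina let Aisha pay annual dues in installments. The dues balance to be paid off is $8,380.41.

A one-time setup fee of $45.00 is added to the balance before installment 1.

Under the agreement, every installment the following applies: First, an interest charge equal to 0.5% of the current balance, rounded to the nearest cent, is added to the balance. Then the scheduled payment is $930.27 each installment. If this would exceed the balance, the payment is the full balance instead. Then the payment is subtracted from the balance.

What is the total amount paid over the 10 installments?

$8,644.16

Installment 1: $8,425.41 +$42.13 interest = $8,467.54; pay $930.27 → $7,537.27
Installment 2: $7,537.27 +$37.69 interest = $7,574.96; pay $930.27 → $6,644.69
Installment 3: $6,644.69 +$33.22 interest = $6,677.91; pay $930.27 → $5,747.64
Installment 4: $5,747.64 +$28.74 interest = $5,776.38; pay $930.27 → $4,846.11
Installment 5: $4,846.11 +$24.23 interest = $4,870.34; pay $930.27 → $3,940.07
Installment 6: $3,940.07 +$19.70 interest = $3,959.77; pay $930.27 → $3,029.50
Installment 7: $3,029.50 +$15.15 interest = $3,044.65; pay $930.27 → $2,114.38
Installment 8: $2,114.38 +$10.57 interest = $2,124.95; pay $930.27 → $1,194.68
Installment 9: $1,194.68 +$5.97 interest = $1,200.65; pay $930.27 → $270.38
Installment 10: $270.38 +$1.35 interest = $271.73; pay $271.73 → $0.00
Total paid: $8,644.16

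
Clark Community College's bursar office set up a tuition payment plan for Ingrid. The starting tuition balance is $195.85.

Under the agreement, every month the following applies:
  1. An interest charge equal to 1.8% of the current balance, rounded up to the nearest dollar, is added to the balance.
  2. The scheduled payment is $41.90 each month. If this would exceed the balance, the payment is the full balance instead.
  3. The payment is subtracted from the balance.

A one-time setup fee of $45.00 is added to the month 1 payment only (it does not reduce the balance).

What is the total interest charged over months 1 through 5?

$13.00

# | Opening | Interest | Payment | Fee | End bal
1 | $195.85 | $4.00 | $41.90 | $45.00 | $157.95
2 | $157.95 | $3.00 | $41.90 | — | $119.05
3 | $119.05 | $3.00 | $41.90 | — | $80.15
4 | $80.15 | $2.00 | $41.90 | — | $40.25
5 | $40.25 | $1.00 | $41.25 | — | $0.00
Total interest: $4.00 + $3.00 + $3.00 + $2.00 + $1.00 = $13.00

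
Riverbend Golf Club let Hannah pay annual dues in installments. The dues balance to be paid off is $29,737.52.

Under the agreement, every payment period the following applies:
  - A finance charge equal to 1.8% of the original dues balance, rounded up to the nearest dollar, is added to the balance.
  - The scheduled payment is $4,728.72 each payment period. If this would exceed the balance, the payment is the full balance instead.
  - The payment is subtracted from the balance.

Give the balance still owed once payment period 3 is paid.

Payment period 1: opening $29,737.52; interest $536.00 → $30,273.52; payment $4,728.72; balance $25,544.80
Payment period 2: opening $25,544.80; interest $536.00 → $26,080.80; payment $4,728.72; balance $21,352.08
Payment period 3: opening $21,352.08; interest $536.00 → $21,888.08; payment $4,728.72; balance $17,159.36

$17,159.36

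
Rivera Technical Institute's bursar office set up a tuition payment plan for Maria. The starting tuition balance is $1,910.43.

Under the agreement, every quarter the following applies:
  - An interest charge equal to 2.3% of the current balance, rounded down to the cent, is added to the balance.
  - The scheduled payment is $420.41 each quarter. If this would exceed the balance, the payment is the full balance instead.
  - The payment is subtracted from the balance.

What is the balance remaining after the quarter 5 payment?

$0.00

# | Opening | Interest | Payment | End bal
1 | $1,910.43 | $43.93 | $420.41 | $1,533.95
2 | $1,533.95 | $35.28 | $420.41 | $1,148.82
3 | $1,148.82 | $26.42 | $420.41 | $754.83
4 | $754.83 | $17.36 | $420.41 | $351.78
5 | $351.78 | $8.09 | $359.87 | $0.00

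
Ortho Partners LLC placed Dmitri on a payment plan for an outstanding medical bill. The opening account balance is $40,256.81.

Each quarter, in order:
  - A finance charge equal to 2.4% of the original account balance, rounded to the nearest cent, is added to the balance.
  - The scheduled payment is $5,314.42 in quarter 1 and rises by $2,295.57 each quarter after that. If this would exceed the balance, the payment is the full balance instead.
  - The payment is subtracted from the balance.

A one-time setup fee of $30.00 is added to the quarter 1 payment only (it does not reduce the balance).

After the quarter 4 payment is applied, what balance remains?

$9,090.35

Quarter 1: opening $40,256.81; interest $966.16 → $41,222.97; payment $5,314.42 (+ $30.00 fee); balance $35,908.55
Quarter 2: opening $35,908.55; interest $966.16 → $36,874.71; payment $7,609.99; balance $29,264.72
Quarter 3: opening $29,264.72; interest $966.16 → $30,230.88; payment $9,905.56; balance $20,325.32
Quarter 4: opening $20,325.32; interest $966.16 → $21,291.48; payment $12,201.13; balance $9,090.35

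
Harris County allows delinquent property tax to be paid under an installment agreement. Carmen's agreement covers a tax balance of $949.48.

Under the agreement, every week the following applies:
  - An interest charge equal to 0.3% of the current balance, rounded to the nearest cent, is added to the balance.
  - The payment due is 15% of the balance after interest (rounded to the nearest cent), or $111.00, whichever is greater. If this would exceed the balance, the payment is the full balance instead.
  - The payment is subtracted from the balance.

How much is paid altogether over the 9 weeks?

# | Opening | Interest | Payment | End bal
1 | $949.48 | $2.85 | $142.85 | $809.48
2 | $809.48 | $2.43 | $121.79 | $690.12
3 | $690.12 | $2.07 | $111.00 | $581.19
4 | $581.19 | $1.74 | $111.00 | $471.93
5 | $471.93 | $1.42 | $111.00 | $362.35
6 | $362.35 | $1.09 | $111.00 | $252.44
7 | $252.44 | $0.76 | $111.00 | $142.20
8 | $142.20 | $0.43 | $111.00 | $31.63
9 | $31.63 | $0.09 | $31.72 | $0.00
Total paid: $962.36

$962.36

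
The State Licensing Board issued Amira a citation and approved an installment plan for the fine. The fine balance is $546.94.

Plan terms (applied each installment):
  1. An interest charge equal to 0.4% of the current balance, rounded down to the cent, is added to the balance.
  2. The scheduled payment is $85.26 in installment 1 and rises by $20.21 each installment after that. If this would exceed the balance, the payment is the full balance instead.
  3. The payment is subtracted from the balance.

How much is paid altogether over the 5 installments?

$553.71

Installment 1: opening $546.94; interest $2.18 → $549.12; payment $85.26; balance $463.86
Installment 2: opening $463.86; interest $1.85 → $465.71; payment $105.47; balance $360.24
Installment 3: opening $360.24; interest $1.44 → $361.68; payment $125.68; balance $236.00
Installment 4: opening $236.00; interest $0.94 → $236.94; payment $145.89; balance $91.05
Installment 5: opening $91.05; interest $0.36 → $91.41; payment $91.41; balance $0.00
Total paid: $553.71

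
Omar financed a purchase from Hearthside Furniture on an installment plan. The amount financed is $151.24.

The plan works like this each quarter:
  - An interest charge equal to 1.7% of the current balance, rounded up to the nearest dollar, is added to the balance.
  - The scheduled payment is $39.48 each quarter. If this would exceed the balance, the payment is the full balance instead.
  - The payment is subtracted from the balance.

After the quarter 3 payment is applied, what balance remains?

Quarter 1: $151.24 +$3.00 interest = $154.24; pay $39.48 → $114.76
Quarter 2: $114.76 +$2.00 interest = $116.76; pay $39.48 → $77.28
Quarter 3: $77.28 +$2.00 interest = $79.28; pay $39.48 → $39.80

$39.80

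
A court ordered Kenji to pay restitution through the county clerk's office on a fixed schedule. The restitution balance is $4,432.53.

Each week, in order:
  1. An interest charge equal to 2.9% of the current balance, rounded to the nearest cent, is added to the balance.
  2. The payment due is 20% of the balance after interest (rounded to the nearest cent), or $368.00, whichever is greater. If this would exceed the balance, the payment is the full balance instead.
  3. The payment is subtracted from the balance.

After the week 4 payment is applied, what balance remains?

$2,035.51

Week 1: $4,432.53 +$128.54 interest = $4,561.07; pay $912.21 → $3,648.86
Week 2: $3,648.86 +$105.82 interest = $3,754.68; pay $750.94 → $3,003.74
Week 3: $3,003.74 +$87.11 interest = $3,090.85; pay $618.17 → $2,472.68
Week 4: $2,472.68 +$71.71 interest = $2,544.39; pay $508.88 → $2,035.51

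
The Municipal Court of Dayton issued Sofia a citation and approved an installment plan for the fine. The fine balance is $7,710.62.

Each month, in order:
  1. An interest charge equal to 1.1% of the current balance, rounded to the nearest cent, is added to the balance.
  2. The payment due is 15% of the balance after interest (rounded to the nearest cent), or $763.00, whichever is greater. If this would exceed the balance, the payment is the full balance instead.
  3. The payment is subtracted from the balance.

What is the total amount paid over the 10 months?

$8,140.90

Month 1: opening $7,710.62; interest $84.82 → $7,795.44; payment $1,169.32; balance $6,626.12
Month 2: opening $6,626.12; interest $72.89 → $6,699.01; payment $1,004.85; balance $5,694.16
Month 3: opening $5,694.16; interest $62.64 → $5,756.80; payment $863.52; balance $4,893.28
Month 4: opening $4,893.28; interest $53.83 → $4,947.11; payment $763.00; balance $4,184.11
Month 5: opening $4,184.11; interest $46.03 → $4,230.14; payment $763.00; balance $3,467.14
Month 6: opening $3,467.14; interest $38.14 → $3,505.28; payment $763.00; balance $2,742.28
Month 7: opening $2,742.28; interest $30.17 → $2,772.45; payment $763.00; balance $2,009.45
Month 8: opening $2,009.45; interest $22.10 → $2,031.55; payment $763.00; balance $1,268.55
Month 9: opening $1,268.55; interest $13.95 → $1,282.50; payment $763.00; balance $519.50
Month 10: opening $519.50; interest $5.71 → $525.21; payment $525.21; balance $0.00
Total paid: $8,140.90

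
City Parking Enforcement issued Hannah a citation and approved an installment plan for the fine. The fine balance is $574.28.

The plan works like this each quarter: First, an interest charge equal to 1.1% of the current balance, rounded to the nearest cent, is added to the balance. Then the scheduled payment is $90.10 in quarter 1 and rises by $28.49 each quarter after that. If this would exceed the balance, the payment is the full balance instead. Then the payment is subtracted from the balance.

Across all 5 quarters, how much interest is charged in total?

Quarter 1: $574.28 +$6.32 interest = $580.60; pay $90.10 → $490.50
Quarter 2: $490.50 +$5.40 interest = $495.90; pay $118.59 → $377.31
Quarter 3: $377.31 +$4.15 interest = $381.46; pay $147.08 → $234.38
Quarter 4: $234.38 +$2.58 interest = $236.96; pay $175.57 → $61.39
Quarter 5: $61.39 +$0.68 interest = $62.07; pay $62.07 → $0.00
Total interest: $6.32 + $5.40 + $4.15 + $2.58 + $0.68 = $19.13

$19.13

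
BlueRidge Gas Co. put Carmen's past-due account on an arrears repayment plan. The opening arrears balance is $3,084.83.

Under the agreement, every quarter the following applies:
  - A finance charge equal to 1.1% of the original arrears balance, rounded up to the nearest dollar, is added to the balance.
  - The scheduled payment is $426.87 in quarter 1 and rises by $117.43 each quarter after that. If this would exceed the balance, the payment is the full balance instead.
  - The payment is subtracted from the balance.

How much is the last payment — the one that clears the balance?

$842.77

Quarter 1: opening $3,084.83; interest $34.00 → $3,118.83; payment $426.87; balance $2,691.96
Quarter 2: opening $2,691.96; interest $34.00 → $2,725.96; payment $544.30; balance $2,181.66
Quarter 3: opening $2,181.66; interest $34.00 → $2,215.66; payment $661.73; balance $1,553.93
Quarter 4: opening $1,553.93; interest $34.00 → $1,587.93; payment $779.16; balance $808.77
Quarter 5: opening $808.77; interest $34.00 → $842.77; payment $842.77; balance $0.00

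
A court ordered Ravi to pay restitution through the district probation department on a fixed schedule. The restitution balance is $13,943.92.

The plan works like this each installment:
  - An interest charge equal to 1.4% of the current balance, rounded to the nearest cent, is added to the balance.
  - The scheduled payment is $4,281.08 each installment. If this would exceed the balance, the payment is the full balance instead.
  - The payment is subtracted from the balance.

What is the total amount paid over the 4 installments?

# | Opening | Interest | Payment | End bal
1 | $13,943.92 | $195.21 | $4,281.08 | $9,858.05
2 | $9,858.05 | $138.01 | $4,281.08 | $5,714.98
3 | $5,714.98 | $80.01 | $4,281.08 | $1,513.91
4 | $1,513.91 | $21.19 | $1,535.10 | $0.00
Total paid: $14,378.34

$14,378.34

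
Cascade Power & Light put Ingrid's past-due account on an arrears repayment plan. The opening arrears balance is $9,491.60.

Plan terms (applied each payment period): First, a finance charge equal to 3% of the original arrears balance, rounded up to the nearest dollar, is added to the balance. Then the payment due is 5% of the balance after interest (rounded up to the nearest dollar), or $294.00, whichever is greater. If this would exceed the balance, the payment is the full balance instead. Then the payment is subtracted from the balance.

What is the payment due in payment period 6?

Payment period 1: $9,491.60 +$285.00 interest = $9,776.60; pay $489.00 → $9,287.60
Payment period 2: $9,287.60 +$285.00 interest = $9,572.60; pay $479.00 → $9,093.60
Payment period 3: $9,093.60 +$285.00 interest = $9,378.60; pay $469.00 → $8,909.60
Payment period 4: $8,909.60 +$285.00 interest = $9,194.60; pay $460.00 → $8,734.60
Payment period 5: $8,734.60 +$285.00 interest = $9,019.60; pay $451.00 → $8,568.60
Payment period 6: $8,568.60 +$285.00 interest = $8,853.60; pay $443.00 → $8,410.60

$443.00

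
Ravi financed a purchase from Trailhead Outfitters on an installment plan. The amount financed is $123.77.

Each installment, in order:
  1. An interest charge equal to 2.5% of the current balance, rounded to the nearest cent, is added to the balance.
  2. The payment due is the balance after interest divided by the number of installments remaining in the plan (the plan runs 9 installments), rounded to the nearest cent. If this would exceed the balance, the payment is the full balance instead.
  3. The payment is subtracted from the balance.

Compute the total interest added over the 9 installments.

$16.56

Installment 1: opening $123.77; interest $3.09 → $126.86; payment $14.10; balance $112.76
Installment 2: opening $112.76; interest $2.82 → $115.58; payment $14.45; balance $101.13
Installment 3: opening $101.13; interest $2.53 → $103.66; payment $14.81; balance $88.85
Installment 4: opening $88.85; interest $2.22 → $91.07; payment $15.18; balance $75.89
Installment 5: opening $75.89; interest $1.90 → $77.79; payment $15.56; balance $62.23
Installment 6: opening $62.23; interest $1.56 → $63.79; payment $15.95; balance $47.84
Installment 7: opening $47.84; interest $1.20 → $49.04; payment $16.35; balance $32.69
Installment 8: opening $32.69; interest $0.82 → $33.51; payment $16.76; balance $16.75
Installment 9: opening $16.75; interest $0.42 → $17.17; payment $17.17; balance $0.00
Total interest: $3.09 + $2.82 + $2.53 + $2.22 + $1.90 + $1.56 + $1.20 + $0.82 + $0.42 = $16.56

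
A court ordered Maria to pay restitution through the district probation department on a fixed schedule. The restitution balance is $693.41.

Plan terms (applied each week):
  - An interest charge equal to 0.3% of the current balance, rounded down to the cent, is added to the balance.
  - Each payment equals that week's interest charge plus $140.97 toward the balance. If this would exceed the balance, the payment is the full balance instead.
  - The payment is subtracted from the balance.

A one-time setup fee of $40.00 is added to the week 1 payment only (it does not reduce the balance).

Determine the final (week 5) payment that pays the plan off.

# | Opening | Interest | Payment | Fee | End bal
1 | $693.41 | $2.08 | $143.05 | $40.00 | $552.44
2 | $552.44 | $1.65 | $142.62 | — | $411.47
3 | $411.47 | $1.23 | $142.20 | — | $270.50
4 | $270.50 | $0.81 | $141.78 | — | $129.53
5 | $129.53 | $0.38 | $129.91 | — | $0.00

$129.91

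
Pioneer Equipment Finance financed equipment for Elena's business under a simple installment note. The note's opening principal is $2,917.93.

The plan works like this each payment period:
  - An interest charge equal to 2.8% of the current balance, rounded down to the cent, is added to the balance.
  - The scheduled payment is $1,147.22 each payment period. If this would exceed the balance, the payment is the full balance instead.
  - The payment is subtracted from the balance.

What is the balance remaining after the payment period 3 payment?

$0.00

Payment period 1: opening $2,917.93; interest $81.70 → $2,999.63; payment $1,147.22; balance $1,852.41
Payment period 2: opening $1,852.41; interest $51.86 → $1,904.27; payment $1,147.22; balance $757.05
Payment period 3: opening $757.05; interest $21.19 → $778.24; payment $778.24; balance $0.00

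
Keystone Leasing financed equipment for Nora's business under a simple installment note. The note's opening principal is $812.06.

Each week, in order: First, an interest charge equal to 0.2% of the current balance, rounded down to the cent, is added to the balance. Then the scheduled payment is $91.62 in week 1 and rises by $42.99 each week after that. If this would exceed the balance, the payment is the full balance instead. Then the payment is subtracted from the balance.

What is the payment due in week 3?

$177.60

Week 1: opening $812.06; interest $1.62 → $813.68; payment $91.62; balance $722.06
Week 2: opening $722.06; interest $1.44 → $723.50; payment $134.61; balance $588.89
Week 3: opening $588.89; interest $1.17 → $590.06; payment $177.60; balance $412.46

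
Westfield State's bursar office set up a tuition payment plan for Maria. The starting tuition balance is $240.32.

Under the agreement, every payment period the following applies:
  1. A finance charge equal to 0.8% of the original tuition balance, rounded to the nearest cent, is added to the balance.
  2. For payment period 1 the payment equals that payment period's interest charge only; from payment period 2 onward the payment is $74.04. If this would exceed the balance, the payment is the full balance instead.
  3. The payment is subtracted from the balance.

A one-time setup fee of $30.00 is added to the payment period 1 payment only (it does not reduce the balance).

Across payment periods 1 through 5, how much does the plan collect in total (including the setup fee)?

$279.92

Payment period 1: $240.32 +$1.92 interest = $242.24; pay $1.92 (+ $30.00 fee) → $240.32
Payment period 2: $240.32 +$1.92 interest = $242.24; pay $74.04 → $168.20
Payment period 3: $168.20 +$1.92 interest = $170.12; pay $74.04 → $96.08
Payment period 4: $96.08 +$1.92 interest = $98.00; pay $74.04 → $23.96
Payment period 5: $23.96 +$1.92 interest = $25.88; pay $25.88 → $0.00
Total paid: $279.92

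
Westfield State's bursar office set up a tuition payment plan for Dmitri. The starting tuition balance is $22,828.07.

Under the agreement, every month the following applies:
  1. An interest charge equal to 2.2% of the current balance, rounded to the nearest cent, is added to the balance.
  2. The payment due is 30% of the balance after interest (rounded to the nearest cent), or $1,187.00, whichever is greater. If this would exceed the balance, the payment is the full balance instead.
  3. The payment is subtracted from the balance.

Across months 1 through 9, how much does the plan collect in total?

# | Opening | Interest | Payment | End bal
1 | $22,828.07 | $502.22 | $6,999.09 | $16,331.20
2 | $16,331.20 | $359.29 | $5,007.15 | $11,683.34
3 | $11,683.34 | $257.03 | $3,582.11 | $8,358.26
4 | $8,358.26 | $183.88 | $2,562.64 | $5,979.50
5 | $5,979.50 | $131.55 | $1,833.32 | $4,277.73
6 | $4,277.73 | $94.11 | $1,311.55 | $3,060.29
7 | $3,060.29 | $67.33 | $1,187.00 | $1,940.62
8 | $1,940.62 | $42.69 | $1,187.00 | $796.31
9 | $796.31 | $17.52 | $813.83 | $0.00
Total paid: $24,483.69

$24,483.69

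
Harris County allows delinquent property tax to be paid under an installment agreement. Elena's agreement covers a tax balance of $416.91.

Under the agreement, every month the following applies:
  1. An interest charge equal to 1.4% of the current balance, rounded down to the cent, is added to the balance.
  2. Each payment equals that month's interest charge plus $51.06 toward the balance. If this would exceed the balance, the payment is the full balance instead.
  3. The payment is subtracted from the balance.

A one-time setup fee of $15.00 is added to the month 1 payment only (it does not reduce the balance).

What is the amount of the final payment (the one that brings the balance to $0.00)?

# | Opening | Interest | Payment | Fee | End bal
1 | $416.91 | $5.83 | $56.89 | $15.00 | $365.85
2 | $365.85 | $5.12 | $56.18 | — | $314.79
3 | $314.79 | $4.40 | $55.46 | — | $263.73
4 | $263.73 | $3.69 | $54.75 | — | $212.67
5 | $212.67 | $2.97 | $54.03 | — | $161.61
6 | $161.61 | $2.26 | $53.32 | — | $110.55
7 | $110.55 | $1.54 | $52.60 | — | $59.49
8 | $59.49 | $0.83 | $51.89 | — | $8.43
9 | $8.43 | $0.11 | $8.54 | — | $0.00

$8.54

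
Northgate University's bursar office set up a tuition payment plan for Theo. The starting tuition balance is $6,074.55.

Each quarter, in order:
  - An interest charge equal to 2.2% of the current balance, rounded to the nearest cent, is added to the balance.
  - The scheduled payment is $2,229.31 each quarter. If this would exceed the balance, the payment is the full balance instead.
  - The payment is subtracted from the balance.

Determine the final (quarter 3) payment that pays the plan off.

Quarter 1: opening $6,074.55; interest $133.64 → $6,208.19; payment $2,229.31; balance $3,978.88
Quarter 2: opening $3,978.88; interest $87.54 → $4,066.42; payment $2,229.31; balance $1,837.11
Quarter 3: opening $1,837.11; interest $40.42 → $1,877.53; payment $1,877.53; balance $0.00

$1,877.53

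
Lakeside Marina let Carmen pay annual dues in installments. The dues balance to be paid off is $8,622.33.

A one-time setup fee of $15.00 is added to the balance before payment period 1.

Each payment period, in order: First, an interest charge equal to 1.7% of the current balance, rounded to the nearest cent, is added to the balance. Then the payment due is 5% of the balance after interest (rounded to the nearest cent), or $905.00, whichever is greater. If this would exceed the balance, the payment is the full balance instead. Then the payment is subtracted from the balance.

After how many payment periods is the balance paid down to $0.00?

Payment period 1: opening $8,637.33; interest $146.83 → $8,784.16; payment $905.00; balance $7,879.16
Payment period 2: opening $7,879.16; interest $133.95 → $8,013.11; payment $905.00; balance $7,108.11
Payment period 3: opening $7,108.11; interest $120.84 → $7,228.95; payment $905.00; balance $6,323.95
Payment period 4: opening $6,323.95; interest $107.51 → $6,431.46; payment $905.00; balance $5,526.46
Payment period 5: opening $5,526.46; interest $93.95 → $5,620.41; payment $905.00; balance $4,715.41
Payment period 6: opening $4,715.41; interest $80.16 → $4,795.57; payment $905.00; balance $3,890.57
Payment period 7: opening $3,890.57; interest $66.14 → $3,956.71; payment $905.00; balance $3,051.71
Payment period 8: opening $3,051.71; interest $51.88 → $3,103.59; payment $905.00; balance $2,198.59
Payment period 9: opening $2,198.59; interest $37.38 → $2,235.97; payment $905.00; balance $1,330.97
Payment period 10: opening $1,330.97; interest $22.63 → $1,353.60; payment $905.00; balance $448.60
Payment period 11: opening $448.60; interest $7.63 → $456.23; payment $456.23; balance $0.00
Balance reaches $0.00 in payment period 11.

11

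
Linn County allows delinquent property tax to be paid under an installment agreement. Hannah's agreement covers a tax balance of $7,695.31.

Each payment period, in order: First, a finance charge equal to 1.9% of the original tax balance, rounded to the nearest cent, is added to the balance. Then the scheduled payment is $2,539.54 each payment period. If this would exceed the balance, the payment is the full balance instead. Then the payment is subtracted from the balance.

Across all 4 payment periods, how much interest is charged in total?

$584.84

Payment period 1: opening $7,695.31; interest $146.21 → $7,841.52; payment $2,539.54; balance $5,301.98
Payment period 2: opening $5,301.98; interest $146.21 → $5,448.19; payment $2,539.54; balance $2,908.65
Payment period 3: opening $2,908.65; interest $146.21 → $3,054.86; payment $2,539.54; balance $515.32
Payment period 4: opening $515.32; interest $146.21 → $661.53; payment $661.53; balance $0.00
Total interest: $146.21 + $146.21 + $146.21 + $146.21 = $584.84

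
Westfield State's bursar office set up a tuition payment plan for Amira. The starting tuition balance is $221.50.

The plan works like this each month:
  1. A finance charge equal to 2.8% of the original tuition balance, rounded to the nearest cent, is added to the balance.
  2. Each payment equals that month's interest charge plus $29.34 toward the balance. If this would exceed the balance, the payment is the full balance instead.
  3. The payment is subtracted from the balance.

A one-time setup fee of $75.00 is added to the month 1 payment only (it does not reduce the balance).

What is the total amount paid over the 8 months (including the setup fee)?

$346.10

Month 1: opening $221.50; interest $6.20 → $227.70; payment $35.54 (+ $75.00 fee); balance $192.16
Month 2: opening $192.16; interest $6.20 → $198.36; payment $35.54; balance $162.82
Month 3: opening $162.82; interest $6.20 → $169.02; payment $35.54; balance $133.48
Month 4: opening $133.48; interest $6.20 → $139.68; payment $35.54; balance $104.14
Month 5: opening $104.14; interest $6.20 → $110.34; payment $35.54; balance $74.80
Month 6: opening $74.80; interest $6.20 → $81.00; payment $35.54; balance $45.46
Month 7: opening $45.46; interest $6.20 → $51.66; payment $35.54; balance $16.12
Month 8: opening $16.12; interest $6.20 → $22.32; payment $22.32; balance $0.00
Total paid: $346.10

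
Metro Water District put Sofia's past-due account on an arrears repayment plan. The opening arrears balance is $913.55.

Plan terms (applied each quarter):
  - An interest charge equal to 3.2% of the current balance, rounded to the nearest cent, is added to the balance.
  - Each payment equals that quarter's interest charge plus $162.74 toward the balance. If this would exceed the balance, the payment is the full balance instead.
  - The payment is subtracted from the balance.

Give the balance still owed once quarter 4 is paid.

$262.59

Quarter 1: opening $913.55; interest $29.23 → $942.78; payment $191.97; balance $750.81
Quarter 2: opening $750.81; interest $24.03 → $774.84; payment $186.77; balance $588.07
Quarter 3: opening $588.07; interest $18.82 → $606.89; payment $181.56; balance $425.33
Quarter 4: opening $425.33; interest $13.61 → $438.94; payment $176.35; balance $262.59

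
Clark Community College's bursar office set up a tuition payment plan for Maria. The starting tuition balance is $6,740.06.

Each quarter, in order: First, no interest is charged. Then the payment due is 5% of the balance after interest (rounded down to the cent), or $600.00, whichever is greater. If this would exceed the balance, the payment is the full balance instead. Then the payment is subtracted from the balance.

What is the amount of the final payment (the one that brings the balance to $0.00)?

$140.06

# | Opening | Payment | End bal
1 | $6,740.06 | $600.00 | $6,140.06
2 | $6,140.06 | $600.00 | $5,540.06
3 | $5,540.06 | $600.00 | $4,940.06
4 | $4,940.06 | $600.00 | $4,340.06
5 | $4,340.06 | $600.00 | $3,740.06
6 | $3,740.06 | $600.00 | $3,140.06
7 | $3,140.06 | $600.00 | $2,540.06
8 | $2,540.06 | $600.00 | $1,940.06
9 | $1,940.06 | $600.00 | $1,340.06
10 | $1,340.06 | $600.00 | $740.06
11 | $740.06 | $600.00 | $140.06
12 | $140.06 | $140.06 | $0.00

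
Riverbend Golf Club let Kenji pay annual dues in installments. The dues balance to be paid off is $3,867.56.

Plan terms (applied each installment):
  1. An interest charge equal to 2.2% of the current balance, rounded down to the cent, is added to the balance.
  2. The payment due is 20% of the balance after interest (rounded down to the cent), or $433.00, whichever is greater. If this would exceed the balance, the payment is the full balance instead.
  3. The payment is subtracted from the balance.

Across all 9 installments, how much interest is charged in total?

$359.16

Installment 1: opening $3,867.56; interest $85.08 → $3,952.64; payment $790.52; balance $3,162.12
Installment 2: opening $3,162.12; interest $69.56 → $3,231.68; payment $646.33; balance $2,585.35
Installment 3: opening $2,585.35; interest $56.87 → $2,642.22; payment $528.44; balance $2,113.78
Installment 4: opening $2,113.78; interest $46.50 → $2,160.28; payment $433.00; balance $1,727.28
Installment 5: opening $1,727.28; interest $38.00 → $1,765.28; payment $433.00; balance $1,332.28
Installment 6: opening $1,332.28; interest $29.31 → $1,361.59; payment $433.00; balance $928.59
Installment 7: opening $928.59; interest $20.42 → $949.01; payment $433.00; balance $516.01
Installment 8: opening $516.01; interest $11.35 → $527.36; payment $433.00; balance $94.36
Installment 9: opening $94.36; interest $2.07 → $96.43; payment $96.43; balance $0.00
Total interest: $85.08 + $69.56 + $56.87 + $46.50 + $38.00 + $29.31 + $20.42 + $11.35 + $2.07 = $359.16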